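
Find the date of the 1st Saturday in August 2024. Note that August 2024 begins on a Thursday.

August 2024 begins on a Thursday, so the first Saturday is August 3 (2 days later).

August 3, 2024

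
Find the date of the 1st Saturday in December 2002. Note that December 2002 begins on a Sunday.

December 2002 begins on a Sunday, so the first Saturday is December 7 (6 days later).

2002-12-07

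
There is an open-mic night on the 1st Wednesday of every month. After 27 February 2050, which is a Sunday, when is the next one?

February 2050 starts on a Tuesday, so its 1st Wednesday is 2 February 2050 (1 day in).
That is not after 27 February 2050, so look at March 2050.
March 2050 starts on a Tuesday, so its 1st Wednesday is 2 March 2050 (1 day in).

2 March 2050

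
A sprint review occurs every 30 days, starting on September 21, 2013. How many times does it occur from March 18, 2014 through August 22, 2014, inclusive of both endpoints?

6

Occurrences land 30·i days after September 21, 2013 for i = 0, 1, 2, …
March 18, 2014 is 178 days after the start; 178 ÷ 30 = 5 remainder 28; since the remainder is 28, round up to i = 6. First occurrence in the window: #7 on March 20, 2014 (6×30 = 180 days in).
August 22, 2014 is 335 days after the start; 335 ÷ 30 = 11 remainder 5. Last occurrence in the window: #12 on August 17, 2014.
Occurrences #7 through #12: 6 in total.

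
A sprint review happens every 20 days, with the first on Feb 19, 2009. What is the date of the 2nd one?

The 2nd occurrence is 1 interval after the first: 1 × 20 = 20 days after Feb 19, 2009.
Feb has 28 days — 9 days to the end of Feb leaves 11.
11 days into Mar → Mar 11, 2009.

Mar 11, 2009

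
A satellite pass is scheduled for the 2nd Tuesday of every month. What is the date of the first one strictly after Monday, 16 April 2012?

8 May 2012

April 2012 starts on a Sunday; its first Tuesday is the 3rd, so the 2nd Tuesday is the 10th — 10 April 2012.
That is not after 16 April 2012, so look at May 2012.
May 2012 starts on a Tuesday; its first Tuesday is the 1st, so the 2nd Tuesday is the 8th — 8 May 2012.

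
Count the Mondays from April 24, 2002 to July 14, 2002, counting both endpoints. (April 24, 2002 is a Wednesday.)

11

April 24, 2002 is a Wednesday; the first Monday on or after it is April 29, 2002 (5 days later).
From April 29, 2002 to July 14, 2002: 1 + 31 + 30 + 14 = 76 days (rest of April, May, June, July).
76 ÷ 7 = 10 full weeks with remainder 6, so 10 more Mondays after the first → 11.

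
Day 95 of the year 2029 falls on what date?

2029-04-05

January has 31 days (95 − 31 = 64 remain).
February has 28 days (64 − 28 = 36 remain).
March has 31 days (36 − 31 = 5 remain).
5 into April → April 5.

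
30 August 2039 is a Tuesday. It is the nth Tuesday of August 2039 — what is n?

Day 30 falls in week ⌈30/7⌉ of the month.
Days 1–7 hold the 1st Tuesday, 8–14 the 2nd, 15–21 the 3rd, 22–28 the 4th, 29–31 the 5th.
30 is in the range for the 5th.

5th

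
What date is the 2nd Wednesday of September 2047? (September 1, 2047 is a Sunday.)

September 2047 begins on a Sunday, so the first Wednesday is September 4 (3 days later).
The 2nd Wednesday is 1 weeks later: 4 + 7 = 11.

2047-09-11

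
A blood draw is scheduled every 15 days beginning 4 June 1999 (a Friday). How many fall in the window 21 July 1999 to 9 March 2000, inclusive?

Occurrences land 15·i days after 4 June 1999 for i = 0, 1, 2, …
21 July 1999 is 47 days after the start; 47 ÷ 15 = 3 remainder 2; since the remainder is 2, round up to i = 4. First occurrence in the window: #5 on 3 August 1999 (4×15 = 60 days in).
9 March 2000 is 279 days after the start; 279 ÷ 15 = 18 remainder 9. Last occurrence in the window: #19 on 29 February 2000.
Occurrences #5 through #19: 15 in total.

15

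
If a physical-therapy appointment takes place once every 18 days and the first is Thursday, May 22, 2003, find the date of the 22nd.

The 22nd occurrence is 21 intervals after the first: 21 × 18 = 378 days after May 22, 2003.
May has 31 days — 9 days to the end of May leaves 369.
Jun has 30 days (339 left).
Jul has 31 days (308 left).
Aug has 31 days (277 left).
Sep has 30 days (247 left).
Oct has 31 days (216 left).
Nov has 30 days (186 left).
Dec has 31 days (155 left).
Jan has 31 days (124 left).
Feb has 29 days (95 left).
Mar has 31 days (64 left).
Apr has 30 days (34 left).
May has 31 days (3 left).
3 days into Jun → Jun 3, 2004.

Jun 3, 2004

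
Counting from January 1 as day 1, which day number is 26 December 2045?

360

Days in months before December: 31 + 28 + 31 + 30 + 31 + 30 + 31 + 31 + 30 + 31 + 30 = 334.
Plus 26 days into December → day 360.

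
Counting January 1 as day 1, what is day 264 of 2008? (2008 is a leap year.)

September 20, 2008

January has 31 days (264 − 31 = 233 remain).
February has 29 days (233 − 29 = 204 remain).
March has 31 days (204 − 31 = 173 remain).
April has 30 days (173 − 30 = 143 remain).
May has 31 days (143 − 31 = 112 remain).
June has 30 days (112 − 30 = 82 remain).
July has 31 days (82 − 31 = 51 remain).
August has 31 days (51 − 31 = 20 remain).
20 into September → September 20.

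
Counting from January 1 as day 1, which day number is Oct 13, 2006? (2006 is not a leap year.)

286

Days in months before Oct: 31 + 28 + 31 + 30 + 31 + 30 + 31 + 31 + 30 = 273.
Plus 13 days into Oct → day 286.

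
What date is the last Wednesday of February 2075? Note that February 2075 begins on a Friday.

27 February 2075

February 2075 begins on a Friday, so the first Wednesday is February 6 (5 days later).
February 2075 has 28 days. Adding weeks: 6, 13, 20, 27 — the last one ≤ 28 is the 27th.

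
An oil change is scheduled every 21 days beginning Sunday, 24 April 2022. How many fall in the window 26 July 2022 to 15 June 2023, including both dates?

Occurrences land 21·i days after 24 April 2022 for i = 0, 1, 2, …
26 July 2022 is 93 days after the start; 93 ÷ 21 = 4 remainder 9; since the remainder is 9, round up to i = 5. First occurrence in the window: #6 on 7 August 2022 (5×21 = 105 days in).
15 June 2023 is 417 days after the start; 417 ÷ 21 = 19 remainder 18. Last occurrence in the window: #20 on 28 May 2023.
Occurrences #6 through #20: 15 in total.

15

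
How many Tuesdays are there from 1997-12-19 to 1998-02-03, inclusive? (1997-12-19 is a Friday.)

1997-12-19 is a Friday; the first Tuesday on or after it is 1997-12-23 (4 days later).
From 1997-12-23 to 1998-02-03: 8 + 31 + 3 = 42 days (rest of December, January, February).
42 ÷ 7 = 6 full weeks with remainder 0, so 6 more Tuesdays after the first → 7.

7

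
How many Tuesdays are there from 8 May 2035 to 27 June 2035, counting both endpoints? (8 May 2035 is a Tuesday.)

8 May 2035 is a Tuesday; the first Tuesday on or after it is 8 May 2035.
From 8 May 2035 to 27 June 2035: 23 + 27 = 50 days (rest of May, June).
50 ÷ 7 = 7 full weeks with remainder 1, so 7 more Tuesdays after the first → 8.

8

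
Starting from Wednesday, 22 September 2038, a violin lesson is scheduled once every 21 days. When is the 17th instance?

24 August 2039

The 17th occurrence is 16 intervals after the first: 16 × 21 = 336 days after 22 September 2038.
September has 30 days — 8 days to the end of September leaves 328.
October has 31 days (297 left).
November has 30 days (267 left).
December has 31 days (236 left).
January has 31 days (205 left).
February has 28 days (177 left).
March has 31 days (146 left).
April has 30 days (116 left).
May has 31 days (85 left).
June has 30 days (55 left).
July has 31 days (24 left).
24 days into August → 24 August 2039.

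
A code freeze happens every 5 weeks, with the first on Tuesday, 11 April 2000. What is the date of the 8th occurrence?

The 8th occurrence is 7 intervals after the first: 7 × 35 = 245 days after 11 April 2000.
April has 30 days — 19 days to the end of April leaves 226.
May has 31 days (195 left).
June has 30 days (165 left).
July has 31 days (134 left).
August has 31 days (103 left).
September has 30 days (73 left).
October has 31 days (42 left).
November has 30 days (12 left).
12 days into December → 12 December 2000.

12 December 2000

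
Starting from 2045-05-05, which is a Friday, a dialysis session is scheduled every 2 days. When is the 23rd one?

The 23rd occurrence is 22 intervals after the first: 22 × 2 = 44 days after 2045-05-05.
May has 31 days — 26 days to the end of May leaves 18.
18 days into June → 2045-06-18.

2045-06-18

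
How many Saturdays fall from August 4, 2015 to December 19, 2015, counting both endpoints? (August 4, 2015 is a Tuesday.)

August 4, 2015 is a Tuesday; the first Saturday on or after it is August 8, 2015 (4 days later).
From August 8, 2015 to December 19, 2015: 23 + 30 + 31 + 30 + 19 = 133 days (rest of August, September, October, November, December).
133 ÷ 7 = 19 full weeks with remainder 0, so 19 more Saturdays after the first → 20.

20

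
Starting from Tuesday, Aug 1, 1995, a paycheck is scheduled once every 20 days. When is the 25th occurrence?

The 25th occurrence is 24 intervals after the first: 24 × 20 = 480 days after Aug 1, 1995.
Aug has 31 days — 30 days to the end of Aug leaves 450.
From end of Aug to end of 1995 is 122 days (328 left).
Jan has 31 days (297 left).
Feb has 29 days (268 left).
Mar has 31 days (237 left).
Apr has 30 days (207 left).
May has 31 days (176 left).
Jun has 30 days (146 left).
Jul has 31 days (115 left).
Aug has 31 days (84 left).
Sep has 30 days (54 left).
Oct has 31 days (23 left).
23 days into Nov → Nov 23, 1996.

Nov 23, 1996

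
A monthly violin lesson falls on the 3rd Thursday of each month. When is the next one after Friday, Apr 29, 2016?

May 19, 2016

Apr 2016 starts on a Friday; its first Thursday is the 7th, so the 3rd Thursday is the 21st — Apr 21, 2016.
That is not after Apr 29, 2016, so look at May 2016.
May 2016 starts on a Sunday; its first Thursday is the 5th, so the 3rd Thursday is the 19th — May 19, 2016.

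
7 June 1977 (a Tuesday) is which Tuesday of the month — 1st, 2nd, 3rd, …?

1st

Day 7 falls in week ⌈7/7⌉ of the month.
Days 1–7 hold the 1st Tuesday, 8–14 the 2nd, 15–21 the 3rd, 22–28 the 4th, 29–31 the 5th.
7 is in the range for the 1st.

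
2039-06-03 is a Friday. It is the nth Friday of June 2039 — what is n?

Day 3 falls in week ⌈3/7⌉ of the month.
Days 1–7 hold the 1st Friday, 8–14 the 2nd, 15–21 the 3rd, 22–28 the 4th, 29–31 the 5th.
3 is in the range for the 1st.

1st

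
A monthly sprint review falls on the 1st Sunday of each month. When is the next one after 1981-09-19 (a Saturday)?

September 1981 starts on a Tuesday, so its 1st Sunday is 1981-09-06 (5 days in).
That is not after 1981-09-19, so look at October 1981.
October 1981 starts on a Thursday, so its 1st Sunday is 1981-10-04 (3 days in).

1981-10-04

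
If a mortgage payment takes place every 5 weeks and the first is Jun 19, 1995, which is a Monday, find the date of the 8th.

The 8th occurrence is 7 intervals after the first: 7 × 35 = 245 days after Jun 19, 1995.
Jun has 30 days — 11 days to the end of Jun leaves 234.
Jul has 31 days (203 left).
Aug has 31 days (172 left).
Sep has 30 days (142 left).
Oct has 31 days (111 left).
Nov has 30 days (81 left).
Dec has 31 days (50 left).
Jan has 31 days (19 left).
19 days into Feb → Feb 19, 1996.

Feb 19, 1996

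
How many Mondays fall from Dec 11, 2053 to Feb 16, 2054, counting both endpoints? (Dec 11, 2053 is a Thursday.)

Dec 11, 2053 is a Thursday; the first Monday on or after it is Dec 15, 2053 (4 days later).
From Dec 15, 2053 to Feb 16, 2054: 16 + 31 + 16 = 63 days (rest of Dec, Jan, Feb).
63 ÷ 7 = 9 full weeks with remainder 0, so 9 more Mondays after the first → 10.

10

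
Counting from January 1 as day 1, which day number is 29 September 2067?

272

Days in months before September: 31 + 28 + 31 + 30 + 31 + 30 + 31 + 31 = 243.
Plus 29 days into September → day 272.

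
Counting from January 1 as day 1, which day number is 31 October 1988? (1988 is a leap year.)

Days in months before October: 31 + 29 + 31 + 30 + 31 + 30 + 31 + 31 + 30 = 274.
Plus 31 days into October → day 305.

305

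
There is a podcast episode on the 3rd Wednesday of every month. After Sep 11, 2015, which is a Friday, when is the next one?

Sep 2015 starts on a Tuesday; its first Wednesday is the 2nd, so the 3rd Wednesday is the 16th — Sep 16, 2015.
Sep 16, 2015 is after Sep 11, 2015, so that is the next one.

Sep 16, 2015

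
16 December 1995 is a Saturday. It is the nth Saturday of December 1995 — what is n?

3rd

Day 16 falls in week ⌈16/7⌉ of the month.
Days 1–7 hold the 1st Saturday, 8–14 the 2nd, 15–21 the 3rd, 22–28 the 4th, 29–31 the 5th.
16 is in the range for the 3rd.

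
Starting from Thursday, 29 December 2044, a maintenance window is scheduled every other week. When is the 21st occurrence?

The 21st occurrence is 20 intervals after the first: 20 × 14 = 280 days after 29 December 2044.
December has 31 days — 2 days to the end of December leaves 278.
January has 31 days (247 left).
February has 28 days (219 left).
March has 31 days (188 left).
April has 30 days (158 left).
May has 31 days (127 left).
June has 30 days (97 left).
July has 31 days (66 left).
August has 31 days (35 left).
September has 30 days (5 left).
5 days into October → 5 October 2045.

5 October 2045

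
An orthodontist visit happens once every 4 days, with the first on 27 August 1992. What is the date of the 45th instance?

The 45th occurrence is 44 intervals after the first: 44 × 4 = 176 days after 27 August 1992.
August has 31 days — 4 days to the end of August leaves 172.
September has 30 days (142 left).
October has 31 days (111 left).
November has 30 days (81 left).
December has 31 days (50 left).
January has 31 days (19 left).
19 days into February → 19 February 1993.

19 February 1993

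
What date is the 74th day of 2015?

March 15, 2015

January has 31 days (74 − 31 = 43 remain).
February has 28 days (43 − 28 = 15 remain).
15 into March → March 15.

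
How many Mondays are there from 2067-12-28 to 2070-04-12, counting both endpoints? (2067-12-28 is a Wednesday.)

119

2067-12-28 is a Wednesday; the first Monday on or after it is 2068-01-02 (5 days later).
From 2068-01-02 to 2070-04-12: 364 + 365 + 102 = 831 days (rest of 2068, 2069, to 2070-04-12 in 2070).
831 ÷ 7 = 118 full weeks with remainder 5, so 118 more Mondays after the first → 119.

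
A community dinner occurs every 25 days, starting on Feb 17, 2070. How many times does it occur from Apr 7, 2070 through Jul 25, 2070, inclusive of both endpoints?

Occurrences land 25·i days after Feb 17, 2070 for i = 0, 1, 2, …
Apr 7, 2070 is 49 days after the start; 49 ÷ 25 = 1 remainder 24; since the remainder is 24, round up to i = 2. First occurrence in the window: #3 on Apr 8, 2070 (2×25 = 50 days in).
Jul 25, 2070 is 158 days after the start; 158 ÷ 25 = 6 remainder 8. Last occurrence in the window: #7 on Jul 17, 2070.
Occurrences #3 through #7: 5 in total.

5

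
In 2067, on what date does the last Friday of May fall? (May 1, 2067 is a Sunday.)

May 2067 begins on a Sunday, so the first Friday is May 6 (5 days later).
May 2067 has 31 days. Adding weeks: 6, 13, 20, 27 — the last one ≤ 31 is the 27th.

2067-05-27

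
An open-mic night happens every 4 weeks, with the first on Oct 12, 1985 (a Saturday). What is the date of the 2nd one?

Nov 9, 1985

The 2nd occurrence is 1 interval after the first: 1 × 28 = 28 days after Oct 12, 1985.
Oct has 31 days — 19 days to the end of Oct leaves 9.
9 days into Nov → Nov 9, 1985.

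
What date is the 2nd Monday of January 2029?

2029-01-08

January 2029 begins on a Monday, so the first Monday is January 1.
The 2nd Monday is 1 weeks later: 1 + 7 = 8.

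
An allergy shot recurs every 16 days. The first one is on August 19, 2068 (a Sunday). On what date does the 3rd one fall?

The 3rd occurrence is 2 intervals after the first: 2 × 16 = 32 days after August 19, 2068.
August has 31 days — 12 days to the end of August leaves 20.
20 days into September → September 20, 2068.

September 20, 2068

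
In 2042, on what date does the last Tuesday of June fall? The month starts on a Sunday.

24 June 2042

June 2042 begins on a Sunday, so the first Tuesday is June 3 (2 days later).
June 2042 has 30 days. Adding weeks: 3, 10, 17, 24 — the last one ≤ 30 is the 24th.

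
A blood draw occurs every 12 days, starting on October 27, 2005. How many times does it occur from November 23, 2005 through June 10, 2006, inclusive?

16

Occurrences land 12·i days after October 27, 2005 for i = 0, 1, 2, …
November 23, 2005 is 27 days after the start; 27 ÷ 12 = 2 remainder 3; since the remainder is 3, round up to i = 3. First occurrence in the window: #4 on December 2, 2005 (3×12 = 36 days in).
June 10, 2006 is 226 days after the start; 226 ÷ 12 = 18 remainder 10. Last occurrence in the window: #19 on May 31, 2006.
Occurrences #4 through #19: 16 in total.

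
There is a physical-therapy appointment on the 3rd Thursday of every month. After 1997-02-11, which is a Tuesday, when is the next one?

February 1997 starts on a Saturday; its first Thursday is the 6th, so the 3rd Thursday is the 20th — 1997-02-20.
1997-02-20 is after 1997-02-11, so that is the next one.

1997-02-20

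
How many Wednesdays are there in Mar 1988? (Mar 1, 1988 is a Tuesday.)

Mar 1, 1988 is a Tuesday; the first Wednesday on or after it is Mar 2, 1988 (1 day later).
From Mar 2, 1988 to Mar 31, 1988 is 31 − 2 = 29 days.
29 ÷ 7 = 4 full weeks with remainder 1, so 4 more Wednesdays after the first → 5.

5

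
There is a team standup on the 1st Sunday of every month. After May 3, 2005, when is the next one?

Jun 5, 2005

May 2005 starts on a Sunday, so its 1st Sunday is May 1, 2005.
That is not after May 3, 2005, so look at Jun 2005.
Jun 2005 starts on a Wednesday, so its 1st Sunday is Jun 5, 2005 (4 days in).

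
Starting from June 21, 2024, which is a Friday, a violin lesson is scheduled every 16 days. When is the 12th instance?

The 12th occurrence is 11 intervals after the first: 11 × 16 = 176 days after June 21, 2024.
June has 30 days — 9 days to the end of June leaves 167.
July has 31 days (136 left).
August has 31 days (105 left).
September has 30 days (75 left).
October has 31 days (44 left).
November has 30 days (14 left).
14 days into December → December 14, 2024.

December 14, 2024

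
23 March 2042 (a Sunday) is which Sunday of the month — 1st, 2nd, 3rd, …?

Day 23 falls in week ⌈23/7⌉ of the month.
Days 1–7 hold the 1st Sunday, 8–14 the 2nd, 15–21 the 3rd, 22–28 the 4th, 29–31 the 5th.
23 is in the range for the 4th.

4th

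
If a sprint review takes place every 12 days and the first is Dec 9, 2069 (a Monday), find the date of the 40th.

The 40th occurrence is 39 intervals after the first: 39 × 12 = 468 days after Dec 9, 2069.
Dec has 31 days — 22 days to the end of Dec leaves 446.
2070 has 365 days (81 left).
Jan has 31 days (50 left).
Feb has 28 days (22 left).
22 days into Mar → Mar 22, 2071.

Mar 22, 2071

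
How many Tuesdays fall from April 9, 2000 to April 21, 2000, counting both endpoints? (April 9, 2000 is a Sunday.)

April 9, 2000 is a Sunday; the first Tuesday on or after it is April 11, 2000 (2 days later).
From April 11, 2000 to April 21, 2000 is 21 − 11 = 10 days.
10 ÷ 7 = 1 full weeks with remainder 3, so 1 more Tuesdays after the first → 2.

2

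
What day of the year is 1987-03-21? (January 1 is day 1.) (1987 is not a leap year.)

80

Days in months before March: 31 + 28 = 59.
Plus 21 days into March → day 80.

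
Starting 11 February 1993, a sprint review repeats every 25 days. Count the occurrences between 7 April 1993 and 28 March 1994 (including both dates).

14

Occurrences land 25·i days after 11 February 1993 for i = 0, 1, 2, …
7 April 1993 is 55 days after the start; 55 ÷ 25 = 2 remainder 5; since the remainder is 5, round up to i = 3. First occurrence in the window: #4 on 27 April 1993 (3×25 = 75 days in).
28 March 1994 is 410 days after the start; 410 ÷ 25 = 16 remainder 10. Last occurrence in the window: #17 on 18 March 1994.
Occurrences #4 through #17: 14 in total.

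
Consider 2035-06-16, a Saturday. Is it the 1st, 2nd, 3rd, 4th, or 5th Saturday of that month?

Day 16 falls in week ⌈16/7⌉ of the month.
Days 1–7 hold the 1st Saturday, 8–14 the 2nd, 15–21 the 3rd, 22–28 the 4th, 29–31 the 5th.
16 is in the range for the 3rd.

3rd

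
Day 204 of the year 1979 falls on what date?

1979-07-23

January has 31 days (204 − 31 = 173 remain).
February has 28 days (173 − 28 = 145 remain).
March has 31 days (145 − 31 = 114 remain).
April has 30 days (114 − 30 = 84 remain).
May has 31 days (84 − 31 = 53 remain).
June has 30 days (53 − 30 = 23 remain).
23 into July → July 23.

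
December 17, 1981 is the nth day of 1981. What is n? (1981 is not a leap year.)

351

Days in months before December: 31 + 28 + 31 + 30 + 31 + 30 + 31 + 31 + 30 + 31 + 30 = 334.
Plus 17 days into December → day 351.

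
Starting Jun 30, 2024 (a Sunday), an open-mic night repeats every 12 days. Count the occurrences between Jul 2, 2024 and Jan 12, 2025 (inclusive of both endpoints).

Occurrences land 12·i days after Jun 30, 2024 for i = 0, 1, 2, …
Jul 2, 2024 is 2 days after the start; 2 ÷ 12 = 0 remainder 2; since the remainder is 2, round up to i = 1. First occurrence in the window: #2 on Jul 12, 2024 (1×12 = 12 days in).
Jan 12, 2025 is 196 days after the start; 196 ÷ 12 = 16 remainder 4. Last occurrence in the window: #17 on Jan 8, 2025.
Occurrences #2 through #17: 16 in total.

16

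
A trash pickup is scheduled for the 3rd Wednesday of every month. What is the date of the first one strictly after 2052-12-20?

December 2052 starts on a Sunday; its first Wednesday is the 4th, so the 3rd Wednesday is the 18th — 2052-12-18.
That is not after 2052-12-20, so look at January 2053.
January 2053 starts on a Wednesday; its first Wednesday is the 1st, so the 3rd Wednesday is the 15th — 2053-01-15.

2053-01-15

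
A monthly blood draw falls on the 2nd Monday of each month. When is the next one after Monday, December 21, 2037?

December 2037 starts on a Tuesday; its first Monday is the 7th, so the 2nd Monday is the 14th — December 14, 2037.
That is not after December 21, 2037, so look at January 2038.
January 2038 starts on a Friday; its first Monday is the 4th, so the 2nd Monday is the 11th — January 11, 2038.

January 11, 2038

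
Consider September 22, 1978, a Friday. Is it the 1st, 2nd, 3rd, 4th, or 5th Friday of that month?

Day 22 falls in week ⌈22/7⌉ of the month.
Days 1–7 hold the 1st Friday, 8–14 the 2nd, 15–21 the 3rd, 22–28 the 4th, 29–31 the 5th.
22 is in the range for the 4th.

4th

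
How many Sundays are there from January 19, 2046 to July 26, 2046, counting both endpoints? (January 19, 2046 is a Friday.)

January 19, 2046 is a Friday; the first Sunday on or after it is January 21, 2046 (2 days later).
From January 21, 2046 to July 26, 2046: 10 + 28 + 31 + 30 + 31 + 30 + 26 = 186 days (rest of January, February, March, April, May, June, July).
186 ÷ 7 = 26 full weeks with remainder 4, so 26 more Sundays after the first → 27.

27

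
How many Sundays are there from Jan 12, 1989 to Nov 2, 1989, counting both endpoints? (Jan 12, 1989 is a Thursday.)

Jan 12, 1989 is a Thursday; the first Sunday on or after it is Jan 15, 1989 (3 days later).
From Jan 15, 1989 to Nov 2, 1989: 16 + 28 + 31 + 30 + 31 + 30 + 31 + 31 + 30 + 31 + 2 = 291 days (rest of Jan, Feb, Mar, Apr, May, Jun, Jul, Aug, Sep, Oct, Nov).
291 ÷ 7 = 41 full weeks with remainder 4, so 41 more Sundays after the first → 42.

42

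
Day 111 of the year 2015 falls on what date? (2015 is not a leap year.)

January has 31 days (111 − 31 = 80 remain).
February has 28 days (80 − 28 = 52 remain).
March has 31 days (52 − 31 = 21 remain).
21 into April → April 21.

April 21, 2015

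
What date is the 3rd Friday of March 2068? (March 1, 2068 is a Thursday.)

March 2068 begins on a Thursday, so the first Friday is March 2 (1 day later).
The 3rd Friday is 2 weeks later: 2 + 14 = 16.

16 March 2068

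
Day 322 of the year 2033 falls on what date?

18 November 2033

January has 31 days (322 − 31 = 291 remain).
February has 28 days (291 − 28 = 263 remain).
March has 31 days (263 − 31 = 232 remain).
April has 30 days (232 − 30 = 202 remain).
May has 31 days (202 − 31 = 171 remain).
June has 30 days (171 − 30 = 141 remain).
July has 31 days (141 − 31 = 110 remain).
August has 31 days (110 − 31 = 79 remain).
September has 30 days (79 − 30 = 49 remain).
October has 31 days (49 − 31 = 18 remain).
18 into November → November 18.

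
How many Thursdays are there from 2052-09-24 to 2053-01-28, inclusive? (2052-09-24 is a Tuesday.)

18

2052-09-24 is a Tuesday; the first Thursday on or after it is 2052-09-26 (2 days later).
From 2052-09-26 to 2053-01-28: 4 + 31 + 30 + 31 + 28 = 124 days (rest of September, October, November, December, January).
124 ÷ 7 = 17 full weeks with remainder 5, so 17 more Thursdays after the first → 18.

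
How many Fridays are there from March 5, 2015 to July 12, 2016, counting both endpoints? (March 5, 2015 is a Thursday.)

March 5, 2015 is a Thursday; the first Friday on or after it is March 6, 2015 (1 day later).
From March 6, 2015 to July 12, 2016: 300 + 194 = 494 days (rest of 2015, to July 12, 2016 in 2016).
494 ÷ 7 = 70 full weeks with remainder 4, so 70 more Fridays after the first → 71.

71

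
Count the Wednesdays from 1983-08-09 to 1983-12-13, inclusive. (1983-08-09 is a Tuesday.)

1983-08-09 is a Tuesday; the first Wednesday on or after it is 1983-08-10 (1 day later).
From 1983-08-10 to 1983-12-13: 21 + 30 + 31 + 30 + 13 = 125 days (rest of August, September, October, November, December).
125 ÷ 7 = 17 full weeks with remainder 6, so 17 more Wednesdays after the first → 18.

18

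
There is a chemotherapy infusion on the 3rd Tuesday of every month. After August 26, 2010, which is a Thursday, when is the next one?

August 2010 starts on a Sunday; its first Tuesday is the 3rd, so the 3rd Tuesday is the 17th — August 17, 2010.
That is not after August 26, 2010, so look at September 2010.
September 2010 starts on a Wednesday; its first Tuesday is the 7th, so the 3rd Tuesday is the 21st — September 21, 2010.

September 21, 2010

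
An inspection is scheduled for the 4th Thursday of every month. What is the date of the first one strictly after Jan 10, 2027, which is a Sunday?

Jan 28, 2027

Jan 2027 starts on a Friday; its first Thursday is the 7th, so the 4th Thursday is the 28th — Jan 28, 2027.
Jan 28, 2027 is after Jan 10, 2027, so that is the next one.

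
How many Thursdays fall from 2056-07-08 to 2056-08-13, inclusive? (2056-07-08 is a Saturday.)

2056-07-08 is a Saturday; the first Thursday on or after it is 2056-07-13 (5 days later).
From 2056-07-13 to 2056-08-13: 18 + 13 = 31 days (rest of July, August).
31 ÷ 7 = 4 full weeks with remainder 3, so 4 more Thursdays after the first → 5.

5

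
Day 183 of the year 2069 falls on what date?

January has 31 days (183 − 31 = 152 remain).
February has 28 days (152 − 28 = 124 remain).
March has 31 days (124 − 31 = 93 remain).
April has 30 days (93 − 30 = 63 remain).
May has 31 days (63 − 31 = 32 remain).
June has 30 days (32 − 30 = 2 remain).
2 into July → July 2.

July 2, 2069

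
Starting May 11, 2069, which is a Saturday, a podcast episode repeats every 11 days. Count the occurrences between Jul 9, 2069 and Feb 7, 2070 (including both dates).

19

Occurrences land 11·i days after May 11, 2069 for i = 0, 1, 2, …
Jul 9, 2069 is 59 days after the start; 59 ÷ 11 = 5 remainder 4; since the remainder is 4, round up to i = 6. First occurrence in the window: #7 on Jul 16, 2069 (6×11 = 66 days in).
Feb 7, 2070 is 272 days after the start; 272 ÷ 11 = 24 remainder 8. Last occurrence in the window: #25 on Jan 30, 2070.
Occurrences #7 through #25: 19 in total.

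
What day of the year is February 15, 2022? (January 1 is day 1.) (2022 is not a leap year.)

Days in months before February: 31 = 31.
Plus 15 days into February → day 46.

46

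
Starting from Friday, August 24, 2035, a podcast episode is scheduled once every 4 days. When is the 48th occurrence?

February 28, 2036

The 48th occurrence is 47 intervals after the first: 47 × 4 = 188 days after August 24, 2035.
August has 31 days — 7 days to the end of August leaves 181.
September has 30 days (151 left).
October has 31 days (120 left).
November has 30 days (90 left).
December has 31 days (59 left).
January has 31 days (28 left).
28 days into February → February 28, 2036.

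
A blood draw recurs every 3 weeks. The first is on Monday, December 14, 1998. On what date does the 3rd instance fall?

The 3rd occurrence is 2 intervals after the first: 2 × 21 = 42 days after December 14, 1998.
December has 31 days — 17 days to the end of December leaves 25.
25 days into January → January 25, 1999.

January 25, 1999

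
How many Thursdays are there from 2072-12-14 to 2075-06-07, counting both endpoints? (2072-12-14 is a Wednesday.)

130

2072-12-14 is a Wednesday; the first Thursday on or after it is 2072-12-15 (1 day later).
From 2072-12-15 to 2075-06-07: 16 + 365 + 365 + 158 = 904 days (rest of 2072, 2073, 2074, to 2075-06-07 in 2075).
904 ÷ 7 = 129 full weeks with remainder 1, so 129 more Thursdays after the first → 130.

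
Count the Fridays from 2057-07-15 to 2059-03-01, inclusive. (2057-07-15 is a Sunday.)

2057-07-15 is a Sunday; the first Friday on or after it is 2057-07-20 (5 days later).
From 2057-07-20 to 2059-03-01: 164 + 365 + 60 = 589 days (rest of 2057, 2058, to 2059-03-01 in 2059).
589 ÷ 7 = 84 full weeks with remainder 1, so 84 more Fridays after the first → 85.

85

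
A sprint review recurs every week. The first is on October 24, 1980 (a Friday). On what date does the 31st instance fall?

May 22, 1981

The 31st occurrence is 30 intervals after the first: 30 × 7 = 210 days after October 24, 1980.
October has 31 days — 7 days to the end of October leaves 203.
November has 30 days (173 left).
December has 31 days (142 left).
January has 31 days (111 left).
February has 28 days (83 left).
March has 31 days (52 left).
April has 30 days (22 left).
22 days into May → May 22, 1981.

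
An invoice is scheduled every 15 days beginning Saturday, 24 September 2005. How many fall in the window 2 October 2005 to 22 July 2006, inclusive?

20

Occurrences land 15·i days after 24 September 2005 for i = 0, 1, 2, …
2 October 2005 is 8 days after the start; 8 ÷ 15 = 0 remainder 8; since the remainder is 8, round up to i = 1. First occurrence in the window: #2 on 9 October 2005 (1×15 = 15 days in).
22 July 2006 is 301 days after the start; 301 ÷ 15 = 20 remainder 1. Last occurrence in the window: #21 on 21 July 2006.
Occurrences #2 through #21: 20 in total.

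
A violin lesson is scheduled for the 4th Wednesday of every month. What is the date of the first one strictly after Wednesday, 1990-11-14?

1990-11-28

November 1990 starts on a Thursday; its first Wednesday is the 7th, so the 4th Wednesday is the 28th — 1990-11-28.
1990-11-28 is after 1990-11-14, so that is the next one.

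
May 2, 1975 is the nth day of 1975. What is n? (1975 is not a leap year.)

122

Days in months before May: 31 + 28 + 31 + 30 = 120.
Plus 2 days into May → day 122.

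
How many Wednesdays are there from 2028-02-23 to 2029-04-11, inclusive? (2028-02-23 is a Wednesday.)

2028-02-23 is a Wednesday; the first Wednesday on or after it is 2028-02-23.
From 2028-02-23 to 2029-04-11: 312 + 101 = 413 days (rest of 2028, to 2029-04-11 in 2029).
413 ÷ 7 = 59 full weeks with remainder 0, so 59 more Wednesdays after the first → 60.

60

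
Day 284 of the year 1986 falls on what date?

Jan has 31 days (284 − 31 = 253 remain).
Feb has 28 days (253 − 28 = 225 remain).
Mar has 31 days (225 − 31 = 194 remain).
Apr has 30 days (194 − 30 = 164 remain).
May has 31 days (164 − 31 = 133 remain).
Jun has 30 days (133 − 30 = 103 remain).
Jul has 31 days (103 − 31 = 72 remain).
Aug has 31 days (72 − 31 = 41 remain).
Sep has 30 days (41 − 30 = 11 remain).
11 into Oct → Oct 11.

Oct 11, 1986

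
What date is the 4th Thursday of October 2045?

The first Thursday of October 2045 is October 5.
The 4th Thursday is 3 weeks later: 5 + 21 = 26.

2045-10-26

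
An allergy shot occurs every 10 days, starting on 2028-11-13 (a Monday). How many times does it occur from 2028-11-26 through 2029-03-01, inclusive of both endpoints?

9

Occurrences land 10·i days after 2028-11-13 for i = 0, 1, 2, …
2028-11-26 is 13 days after the start; 13 ÷ 10 = 1 remainder 3; since the remainder is 3, round up to i = 2. First occurrence in the window: #3 on 2028-12-03 (2×10 = 20 days in).
2029-03-01 is 108 days after the start; 108 ÷ 10 = 10 remainder 8. Last occurrence in the window: #11 on 2029-02-21.
Occurrences #3 through #11: 9 in total.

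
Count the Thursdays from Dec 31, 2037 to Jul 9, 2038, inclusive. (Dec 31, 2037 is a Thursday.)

Dec 31, 2037 is a Thursday; the first Thursday on or after it is Dec 31, 2037.
From Dec 31, 2037 to Jul 9, 2038: 0 + 31 + 28 + 31 + 30 + 31 + 30 + 9 = 190 days (rest of Dec, Jan, Feb, Mar, Apr, May, Jun, Jul).
190 ÷ 7 = 27 full weeks with remainder 1, so 27 more Thursdays after the first → 28.

28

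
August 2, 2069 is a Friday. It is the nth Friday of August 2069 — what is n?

Day 2 falls in week ⌈2/7⌉ of the month.
Days 1–7 hold the 1st Friday, 8–14 the 2nd, 15–21 the 3rd, 22–28 the 4th, 29–31 the 5th.
2 is in the range for the 1st.

1st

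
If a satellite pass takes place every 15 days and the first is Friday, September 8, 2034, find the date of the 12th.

The 12th occurrence is 11 intervals after the first: 11 × 15 = 165 days after September 8, 2034.
September has 30 days — 22 days to the end of September leaves 143.
October has 31 days (112 left).
November has 30 days (82 left).
December has 31 days (51 left).
January has 31 days (20 left).
20 days into February → February 20, 2035.

February 20, 2035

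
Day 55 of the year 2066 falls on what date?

January has 31 days (55 − 31 = 24 remain).
24 into February → February 24.

2066-02-24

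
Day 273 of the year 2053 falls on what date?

2053-09-30

January has 31 days (273 − 31 = 242 remain).
February has 28 days (242 − 28 = 214 remain).
March has 31 days (214 − 31 = 183 remain).
April has 30 days (183 − 30 = 153 remain).
May has 31 days (153 − 31 = 122 remain).
June has 30 days (122 − 30 = 92 remain).
July has 31 days (92 − 31 = 61 remain).
August has 31 days (61 − 31 = 30 remain).
30 into September → September 30.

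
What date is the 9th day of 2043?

January 9, 2043

9 into January → January 9.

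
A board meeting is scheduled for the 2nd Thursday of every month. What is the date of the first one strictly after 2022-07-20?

July 2022 starts on a Friday; its first Thursday is the 7th, so the 2nd Thursday is the 14th — 2022-07-14.
That is not after 2022-07-20, so look at August 2022.
August 2022 starts on a Monday; its first Thursday is the 4th, so the 2nd Thursday is the 11th — 2022-08-11.

2022-08-11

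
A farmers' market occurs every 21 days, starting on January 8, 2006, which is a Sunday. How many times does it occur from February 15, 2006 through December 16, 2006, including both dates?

Occurrences land 21·i days after January 8, 2006 for i = 0, 1, 2, …
February 15, 2006 is 38 days after the start; 38 ÷ 21 = 1 remainder 17; since the remainder is 17, round up to i = 2. First occurrence in the window: #3 on February 19, 2006 (2×21 = 42 days in).
December 16, 2006 is 342 days after the start; 342 ÷ 21 = 16 remainder 6. Last occurrence in the window: #17 on December 10, 2006.
Occurrences #3 through #17: 15 in total.

15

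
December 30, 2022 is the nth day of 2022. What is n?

364

Days in months before December: 31 + 28 + 31 + 30 + 31 + 30 + 31 + 31 + 30 + 31 + 30 = 334.
Plus 30 days into December → day 364.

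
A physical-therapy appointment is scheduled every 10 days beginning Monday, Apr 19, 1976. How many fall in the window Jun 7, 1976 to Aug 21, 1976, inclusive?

8

Occurrences land 10·i days after Apr 19, 1976 for i = 0, 1, 2, …
Jun 7, 1976 is 49 days after the start; 49 ÷ 10 = 4 remainder 9; since the remainder is 9, round up to i = 5. First occurrence in the window: #6 on Jun 8, 1976 (5×10 = 50 days in).
Aug 21, 1976 is 124 days after the start; 124 ÷ 10 = 12 remainder 4. Last occurrence in the window: #13 on Aug 17, 1976.
Occurrences #6 through #13: 8 in total.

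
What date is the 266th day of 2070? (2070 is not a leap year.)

Jan has 31 days (266 − 31 = 235 remain).
Feb has 28 days (235 − 28 = 207 remain).
Mar has 31 days (207 − 31 = 176 remain).
Apr has 30 days (176 − 30 = 146 remain).
May has 31 days (146 − 31 = 115 remain).
Jun has 30 days (115 − 30 = 85 remain).
Jul has 31 days (85 − 31 = 54 remain).
Aug has 31 days (54 − 31 = 23 remain).
23 into Sep → Sep 23.

Sep 23, 2070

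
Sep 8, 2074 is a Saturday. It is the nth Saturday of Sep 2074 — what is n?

2nd

Day 8 falls in week ⌈8/7⌉ of the month.
Days 1–7 hold the 1st Saturday, 8–14 the 2nd, 15–21 the 3rd, 22–28 the 4th, 29–31 the 5th.
8 is in the range for the 2nd.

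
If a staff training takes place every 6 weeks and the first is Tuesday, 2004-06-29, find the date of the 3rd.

2004-09-21

The 3rd occurrence is 2 intervals after the first: 2 × 42 = 84 days after 2004-06-29.
June has 30 days — 1 day to the end of June leaves 83.
July has 31 days (52 left).
August has 31 days (21 left).
21 days into September → 2004-09-21.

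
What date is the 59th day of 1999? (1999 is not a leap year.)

Feb 28, 1999

Jan has 31 days (59 − 31 = 28 remain).
28 into Feb → Feb 28.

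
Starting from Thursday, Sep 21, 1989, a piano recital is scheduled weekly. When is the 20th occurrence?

Feb 1, 1990

The 20th occurrence is 19 intervals after the first: 19 × 7 = 133 days after Sep 21, 1989.
Sep has 30 days — 9 days to the end of Sep leaves 124.
Oct has 31 days (93 left).
Nov has 30 days (63 left).
Dec has 31 days (32 left).
Jan has 31 days (1 left).
1 day into Feb → Feb 1, 1990.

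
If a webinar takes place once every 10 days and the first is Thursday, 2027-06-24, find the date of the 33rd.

2028-05-09

The 33rd occurrence is 32 intervals after the first: 32 × 10 = 320 days after 2027-06-24.
June has 30 days — 6 days to the end of June leaves 314.
July has 31 days (283 left).
August has 31 days (252 left).
September has 30 days (222 left).
October has 31 days (191 left).
November has 30 days (161 left).
December has 31 days (130 left).
January has 31 days (99 left).
February has 29 days (70 left).
March has 31 days (39 left).
April has 30 days (9 left).
9 days into May → 2028-05-09.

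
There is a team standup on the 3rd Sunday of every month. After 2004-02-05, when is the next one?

February 2004 starts on a Sunday; its first Sunday is the 1st, so the 3rd Sunday is the 15th — 2004-02-15.
2004-02-15 is after 2004-02-05, so that is the next one.

2004-02-15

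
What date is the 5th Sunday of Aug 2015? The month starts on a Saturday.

Aug 2015 begins on a Saturday, so the first Sunday is Aug 2 (1 day later).
The 5th Sunday is 4 weeks later: 2 + 28 = 30.

Aug 30, 2015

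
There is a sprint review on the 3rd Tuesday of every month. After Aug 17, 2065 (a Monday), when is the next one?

Aug 2065 starts on a Saturday; its first Tuesday is the 4th, so the 3rd Tuesday is the 18th — Aug 18, 2065.
Aug 18, 2065 is after Aug 17, 2065, so that is the next one.

Aug 18, 2065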